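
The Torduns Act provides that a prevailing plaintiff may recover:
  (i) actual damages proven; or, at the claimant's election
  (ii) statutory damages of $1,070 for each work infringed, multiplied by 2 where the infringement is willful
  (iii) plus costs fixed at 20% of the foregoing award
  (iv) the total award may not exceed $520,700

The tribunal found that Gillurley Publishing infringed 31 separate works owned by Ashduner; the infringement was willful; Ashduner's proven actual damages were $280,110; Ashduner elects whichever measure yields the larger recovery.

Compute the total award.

Statutory damages: 31 × $1,070 = $33,170
Doubled: 2 × $33,170 = $66,340
Greater of actual damages ($280,110) or enhanced statutory damages ($66,340): $280,110
Costs: 20% of $280,110 = $56,022
Award plus costs: $280,110 + $56,022 = $336,132
Cap at $520,700: $336,132 is within the cap, no reduction.

$336,132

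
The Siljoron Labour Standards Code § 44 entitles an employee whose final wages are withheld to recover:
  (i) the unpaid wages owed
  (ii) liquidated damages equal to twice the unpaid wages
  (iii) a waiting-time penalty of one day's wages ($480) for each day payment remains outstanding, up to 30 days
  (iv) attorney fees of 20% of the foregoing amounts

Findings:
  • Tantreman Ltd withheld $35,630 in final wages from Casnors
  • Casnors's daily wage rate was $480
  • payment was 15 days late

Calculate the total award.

Doubled: 2 × $35,630 = $71,260
Penalty days: min(15, 30) = 15
Waiting-time penalty: 15 × $480 = $7,200
Subtotal: $35,630 + $71,260 + $7,200 = $114,090
Attorney fees: 20% of $114,090 = $22,818
Total award: $114,090 + $22,818 = $136,908

$136,908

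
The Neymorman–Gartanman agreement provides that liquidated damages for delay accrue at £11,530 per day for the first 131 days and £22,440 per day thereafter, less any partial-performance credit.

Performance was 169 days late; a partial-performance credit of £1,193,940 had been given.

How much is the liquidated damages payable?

First 131 days: 131 × £11,530 = £1,510,430
Remaining days: (169 − 131) × £22,440 = £852,720
Accrued per-day damages: £1,510,430 + £852,720 = £2,363,150
Less partial-performance credit: £2,363,150 − £1,193,940 = £1,169,210

£1,169,210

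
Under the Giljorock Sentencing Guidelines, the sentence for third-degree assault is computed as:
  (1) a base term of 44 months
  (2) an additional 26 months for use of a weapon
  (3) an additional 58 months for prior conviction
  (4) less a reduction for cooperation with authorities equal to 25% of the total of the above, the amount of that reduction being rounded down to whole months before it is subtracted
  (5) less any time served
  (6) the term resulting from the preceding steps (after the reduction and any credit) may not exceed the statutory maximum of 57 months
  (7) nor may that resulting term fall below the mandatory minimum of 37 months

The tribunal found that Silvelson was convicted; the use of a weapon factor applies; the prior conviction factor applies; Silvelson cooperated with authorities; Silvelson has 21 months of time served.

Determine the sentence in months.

57 months

Use of a weapon enhancement: +26 months
Prior conviction enhancement: +58 months
Adjusted term: 44 months + 26 months + 58 months = 128 months
Cooperation with authorities reduction: 25% of 128 months = 32 months (rounded down)
After reduction: 128 − 32 = 96 months
Less time served: 96 months − 21 months = 75 months
Cap at 57 months: 75 months exceeds the cap → 57 months
Minimum 37 months: 57 months meets the minimum, no increase.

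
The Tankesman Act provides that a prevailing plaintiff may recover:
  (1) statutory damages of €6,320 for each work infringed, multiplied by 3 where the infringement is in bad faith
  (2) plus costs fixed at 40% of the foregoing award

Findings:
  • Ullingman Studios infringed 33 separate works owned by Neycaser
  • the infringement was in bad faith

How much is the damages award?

€875,952

Statutory damages: 33 × €6,320 = €208,560
Trebled: 3 × €208,560 = €625,680
Costs: 40% of €625,680 = €250,272
Award plus costs: €625,680 + €250,272 = €875,952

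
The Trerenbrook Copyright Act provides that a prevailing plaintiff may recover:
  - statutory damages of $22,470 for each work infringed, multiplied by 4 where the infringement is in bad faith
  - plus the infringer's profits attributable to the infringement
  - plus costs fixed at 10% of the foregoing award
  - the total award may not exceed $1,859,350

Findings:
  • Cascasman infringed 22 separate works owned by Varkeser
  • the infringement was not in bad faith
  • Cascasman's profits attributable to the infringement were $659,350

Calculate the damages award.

Award: $1,269,059

Statutory damages: 22 × $22,470 = $494,340
Infringement not in bad faith: no ×4 enhancement.
Combined award: $494,340 + $659,350 = $1,153,690
Costs: 10% of $1,153,690 = $115,369
Award plus costs: $1,153,690 + $115,369 = $1,269,059
Cap at $1,859,350: $1,269,059 is within the cap, no reduction.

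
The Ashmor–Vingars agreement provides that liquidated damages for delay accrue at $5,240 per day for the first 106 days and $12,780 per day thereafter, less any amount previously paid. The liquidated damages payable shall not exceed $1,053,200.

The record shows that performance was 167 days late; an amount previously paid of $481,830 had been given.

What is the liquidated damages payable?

$853,190

First 106 days: 106 × $5,240 = $555,440
Remaining days: (167 − 106) × $12,780 = $779,580
Accrued per-day damages: $555,440 + $779,580 = $1,335,020
Less amount previously paid: $1,335,020 − $481,830 = $853,190
Cap at $1,053,200: $853,190 is within the cap, no reduction.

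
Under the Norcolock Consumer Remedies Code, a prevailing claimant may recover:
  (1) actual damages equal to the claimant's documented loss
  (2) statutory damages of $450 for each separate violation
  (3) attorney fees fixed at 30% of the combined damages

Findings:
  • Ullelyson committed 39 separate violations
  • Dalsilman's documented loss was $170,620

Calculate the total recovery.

Statutory damages: 39 × $450 = $17,550
Combined damages: $170,620 + $17,550 = $188,170
Attorney fees: 30% of $188,170 = $56,451
Total recovery: $188,170 + $56,451 = $244,621

$244,621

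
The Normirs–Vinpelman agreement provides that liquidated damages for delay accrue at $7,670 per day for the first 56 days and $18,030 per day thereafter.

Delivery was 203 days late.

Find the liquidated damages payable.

First 56 days: 56 × $7,670 = $429,520
Remaining days: (203 − 56) × $18,030 = $2,650,410
Accrued per-day damages: $429,520 + $2,650,410 = $3,079,930

$3,079,930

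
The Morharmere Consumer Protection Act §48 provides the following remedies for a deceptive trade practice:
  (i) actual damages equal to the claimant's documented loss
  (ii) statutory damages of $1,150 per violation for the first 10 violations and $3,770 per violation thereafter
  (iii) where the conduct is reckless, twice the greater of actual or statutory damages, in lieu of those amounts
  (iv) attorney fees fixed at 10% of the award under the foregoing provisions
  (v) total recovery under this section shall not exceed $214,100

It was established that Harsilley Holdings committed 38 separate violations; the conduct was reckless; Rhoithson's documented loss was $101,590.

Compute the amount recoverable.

First 10 violations: 10 × $1,150 = $11,500
Remaining violations: (38 − 10) × $3,770 = $105,560
Statutory damages: $11,500 + $105,560 = $117,060
Greater of actual damages ($101,590) or statutory damages ($117,060): $117,060
Doubled: 2 × $117,060 = $234,120
Attorney fees: 10% of $234,120 = $23,412
Total before cap: $234,120 + $23,412 = $257,532
Cap at $214,100: $257,532 exceeds the cap → $214,100

$214,100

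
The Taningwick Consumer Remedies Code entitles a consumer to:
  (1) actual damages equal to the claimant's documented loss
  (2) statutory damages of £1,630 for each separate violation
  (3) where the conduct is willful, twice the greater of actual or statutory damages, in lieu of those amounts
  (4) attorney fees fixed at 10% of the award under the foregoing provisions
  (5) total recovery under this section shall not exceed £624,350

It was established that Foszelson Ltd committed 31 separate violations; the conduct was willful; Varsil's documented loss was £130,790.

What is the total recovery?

Statutory damages: 31 × £1,630 = £50,530
Greater of actual damages (£130,790) or statutory damages (£50,530): £130,790
Doubled: 2 × £130,790 = £261,580
Attorney fees: 10% of £261,580 = £26,158
Total before cap: £261,580 + £26,158 = £287,738
Cap at £624,350: £287,738 is within the cap, no reduction.

£287,738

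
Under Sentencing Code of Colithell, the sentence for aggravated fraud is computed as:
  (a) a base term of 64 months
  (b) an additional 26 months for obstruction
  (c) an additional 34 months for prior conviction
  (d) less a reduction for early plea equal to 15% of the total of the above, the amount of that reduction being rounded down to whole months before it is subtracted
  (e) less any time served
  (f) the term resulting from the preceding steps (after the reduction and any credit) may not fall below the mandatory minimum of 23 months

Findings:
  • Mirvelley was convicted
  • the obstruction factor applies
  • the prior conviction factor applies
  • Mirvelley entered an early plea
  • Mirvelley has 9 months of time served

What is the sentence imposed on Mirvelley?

Sentence: 97 months

Obstruction enhancement: +26 months
Prior conviction enhancement: +34 months
Adjusted term: 64 months + 26 months + 34 months = 124 months
Early plea reduction: 15% of 124 months = 18 months (rounded down)
After reduction: 124 − 18 = 106 months
Less time served: 106 months − 9 months = 97 months
Minimum 23 months: 97 months meets the minimum, no increase.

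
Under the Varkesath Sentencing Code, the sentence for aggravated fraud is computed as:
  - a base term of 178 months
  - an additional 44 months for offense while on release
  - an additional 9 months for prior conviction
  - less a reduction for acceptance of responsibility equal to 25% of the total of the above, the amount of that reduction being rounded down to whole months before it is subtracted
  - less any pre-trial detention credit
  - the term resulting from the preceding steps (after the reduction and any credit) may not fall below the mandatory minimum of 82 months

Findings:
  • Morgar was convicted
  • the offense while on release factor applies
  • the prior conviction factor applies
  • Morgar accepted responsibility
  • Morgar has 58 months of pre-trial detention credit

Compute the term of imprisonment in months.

Offense while on release enhancement: +44 months
Prior conviction enhancement: +9 months
Adjusted term: 178 months + 44 months + 9 months = 231 months
Acceptance of responsibility reduction: 25% of 231 months = 57 months (rounded down)
After reduction: 231 − 57 = 174 months
Less pre-trial detention credit: 174 months − 58 months = 116 months
Minimum 82 months: 116 months meets the minimum, no increase.

116 months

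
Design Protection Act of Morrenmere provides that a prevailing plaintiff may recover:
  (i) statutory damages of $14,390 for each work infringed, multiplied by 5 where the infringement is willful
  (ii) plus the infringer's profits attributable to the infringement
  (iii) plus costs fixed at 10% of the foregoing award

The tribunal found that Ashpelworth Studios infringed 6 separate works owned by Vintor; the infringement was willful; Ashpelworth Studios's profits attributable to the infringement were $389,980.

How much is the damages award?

$903,848

Statutory damages: 6 × $14,390 = $86,340
Multiplied by 5: 5 × $86,340 = $431,700
Combined award: $431,700 + $389,980 = $821,680
Costs: 10% of $821,680 = $82,168
Award plus costs: $821,680 + $82,168 = $903,848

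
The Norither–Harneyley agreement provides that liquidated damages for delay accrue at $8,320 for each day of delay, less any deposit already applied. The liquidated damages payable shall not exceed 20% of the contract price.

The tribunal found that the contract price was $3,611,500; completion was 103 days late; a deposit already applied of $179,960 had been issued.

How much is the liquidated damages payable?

Per-day damages: 103 × $8,320 = $856,960
Less deposit already applied: $856,960 − $179,960 = $677,000
Cap: 20% of $3,611,500 = $722,300
Cap at $722,300: $677,000 is within the cap, no reduction.

$677,000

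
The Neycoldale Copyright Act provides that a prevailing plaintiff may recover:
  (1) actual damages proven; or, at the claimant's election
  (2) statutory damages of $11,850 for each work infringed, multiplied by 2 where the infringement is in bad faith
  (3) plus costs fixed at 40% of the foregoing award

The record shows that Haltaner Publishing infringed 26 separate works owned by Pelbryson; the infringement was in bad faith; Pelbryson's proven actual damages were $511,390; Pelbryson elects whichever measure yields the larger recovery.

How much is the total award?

Award: $862,680

Statutory damages: 26 × $11,850 = $308,100
Doubled: 2 × $308,100 = $616,200
Greater of actual damages ($511,390) or enhanced statutory damages ($616,200): $616,200
Costs: 40% of $616,200 = $246,480
Award plus costs: $616,200 + $246,480 = $862,680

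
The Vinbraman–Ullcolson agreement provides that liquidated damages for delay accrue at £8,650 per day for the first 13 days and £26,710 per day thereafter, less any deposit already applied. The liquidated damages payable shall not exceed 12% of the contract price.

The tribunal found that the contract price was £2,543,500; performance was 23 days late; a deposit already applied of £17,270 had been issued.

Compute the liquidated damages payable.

First 13 days: 13 × £8,650 = £112,450
Remaining days: (23 − 13) × £26,710 = £267,100
Accrued per-day damages: £112,450 + £267,100 = £379,550
Less deposit already applied: £379,550 − £17,270 = £362,280
Cap: 12% of £2,543,500 = £305,220
Cap at £305,220: £362,280 exceeds the cap → £305,220

£305,220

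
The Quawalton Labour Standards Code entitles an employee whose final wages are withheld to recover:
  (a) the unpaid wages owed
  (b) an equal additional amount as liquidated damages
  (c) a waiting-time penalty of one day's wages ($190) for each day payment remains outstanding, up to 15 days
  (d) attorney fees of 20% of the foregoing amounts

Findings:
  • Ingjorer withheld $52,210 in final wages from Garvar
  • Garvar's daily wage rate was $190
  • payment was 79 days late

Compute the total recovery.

$128,724

Liquidated damages (equal amount): $52,210
Penalty days: min(79, 15) = 15
Waiting-time penalty: 15 × $190 = $2,850
Subtotal: $52,210 + $52,210 + $2,850 = $107,270
Attorney fees: 20% of $107,270 = $21,454
Total award: $107,270 + $21,454 = $128,724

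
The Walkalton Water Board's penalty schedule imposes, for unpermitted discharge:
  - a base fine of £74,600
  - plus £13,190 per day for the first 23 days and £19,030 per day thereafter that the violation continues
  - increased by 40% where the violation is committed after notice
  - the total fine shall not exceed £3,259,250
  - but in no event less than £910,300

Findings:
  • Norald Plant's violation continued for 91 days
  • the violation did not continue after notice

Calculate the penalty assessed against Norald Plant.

£1,672,010

First 23 days: 23 × £13,190 = £303,370
Remaining days: (91 − 23) × £19,030 = £1,294,040
Per-day component: £303,370 + £1,294,040 = £1,597,410
Base plus per-day: £74,600 + £1,597,410 = £1,672,010
The violation did not continue after notice: no 40% increase.
Cap at £3,259,250: £1,672,010 is within the cap, no reduction.
Minimum £910,300: £1,672,010 meets the minimum, no increase.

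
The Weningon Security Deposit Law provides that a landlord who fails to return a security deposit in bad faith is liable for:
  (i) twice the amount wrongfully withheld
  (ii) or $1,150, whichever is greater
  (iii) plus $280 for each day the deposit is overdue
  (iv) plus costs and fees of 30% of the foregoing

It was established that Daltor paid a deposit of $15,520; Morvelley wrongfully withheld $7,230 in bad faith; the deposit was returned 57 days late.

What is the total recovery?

$39,546

Doubled: 2 × $7,230 = $14,460
Minimum $1,150: $14,460 meets the minimum, no increase.
Late-return penalty: 57 × $280 = $15,960
Damages plus late penalty: $14,460 + $15,960 = $30,420
Costs and fees: 30% of $30,420 = $9,126
Total recovery: $30,420 + $9,126 = $39,546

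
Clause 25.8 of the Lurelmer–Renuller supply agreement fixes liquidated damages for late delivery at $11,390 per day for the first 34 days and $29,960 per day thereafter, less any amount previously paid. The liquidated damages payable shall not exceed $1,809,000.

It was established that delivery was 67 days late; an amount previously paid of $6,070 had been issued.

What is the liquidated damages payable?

First 34 days: 34 × $11,390 = $387,260
Remaining days: (67 − 34) × $29,960 = $988,680
Accrued per-day damages: $387,260 + $988,680 = $1,375,940
Less amount previously paid: $1,375,940 − $6,070 = $1,369,870
Cap at $1,809,000: $1,369,870 is within the cap, no reduction.

$1,369,870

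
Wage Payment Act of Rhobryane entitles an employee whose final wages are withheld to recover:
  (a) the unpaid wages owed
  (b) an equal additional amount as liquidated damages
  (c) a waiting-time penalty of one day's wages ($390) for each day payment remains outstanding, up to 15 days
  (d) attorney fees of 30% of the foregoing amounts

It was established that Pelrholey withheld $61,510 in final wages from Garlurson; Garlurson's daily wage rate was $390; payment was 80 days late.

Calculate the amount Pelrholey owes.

Liquidated damages (equal amount): $61,510
Penalty days: min(80, 15) = 15
Waiting-time penalty: 15 × $390 = $5,850
Subtotal: $61,510 + $61,510 + $5,850 = $128,870
Attorney fees: 30% of $128,870 = $38,661
Total award: $128,870 + $38,661 = $167,531

$167,531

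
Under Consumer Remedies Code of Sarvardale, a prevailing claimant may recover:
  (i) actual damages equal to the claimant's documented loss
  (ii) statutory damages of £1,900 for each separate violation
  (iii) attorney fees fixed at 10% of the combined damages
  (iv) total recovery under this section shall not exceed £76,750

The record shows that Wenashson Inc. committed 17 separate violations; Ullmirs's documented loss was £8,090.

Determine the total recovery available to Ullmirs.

Statutory damages: 17 × £1,900 = £32,300
Combined damages: £8,090 + £32,300 = £40,390
Attorney fees: 10% of £40,390 = £4,039
Total before cap: £40,390 + £4,039 = £44,429
Cap at £76,750: £44,429 is within the cap, no reduction.

£44,429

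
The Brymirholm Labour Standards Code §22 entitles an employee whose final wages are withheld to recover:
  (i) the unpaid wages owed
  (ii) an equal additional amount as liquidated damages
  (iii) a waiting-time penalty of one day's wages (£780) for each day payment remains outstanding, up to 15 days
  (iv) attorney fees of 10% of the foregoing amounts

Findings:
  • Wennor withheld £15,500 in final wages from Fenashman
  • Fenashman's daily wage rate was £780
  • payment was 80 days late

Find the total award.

£46,970

Liquidated damages (equal amount): £15,500
Penalty days: min(80, 15) = 15
Waiting-time penalty: 15 × £780 = £11,700
Subtotal: £15,500 + £15,500 + £11,700 = £42,700
Attorney fees: 10% of £42,700 = £4,270
Total award: £42,700 + £4,270 = £46,970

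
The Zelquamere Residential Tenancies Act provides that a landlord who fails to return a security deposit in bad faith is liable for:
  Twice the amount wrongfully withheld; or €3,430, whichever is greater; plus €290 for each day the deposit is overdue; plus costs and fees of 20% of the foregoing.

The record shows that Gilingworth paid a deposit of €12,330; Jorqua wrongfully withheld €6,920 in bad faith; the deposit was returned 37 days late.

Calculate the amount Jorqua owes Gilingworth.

€29,484

Doubled: 2 × €6,920 = €13,840
Minimum €3,430: €13,840 meets the minimum, no increase.
Late-return penalty: 37 × €290 = €10,730
Damages plus late penalty: €13,840 + €10,730 = €24,570
Costs and fees: 20% of €24,570 = €4,914
Total recovery: €24,570 + €4,914 = €29,484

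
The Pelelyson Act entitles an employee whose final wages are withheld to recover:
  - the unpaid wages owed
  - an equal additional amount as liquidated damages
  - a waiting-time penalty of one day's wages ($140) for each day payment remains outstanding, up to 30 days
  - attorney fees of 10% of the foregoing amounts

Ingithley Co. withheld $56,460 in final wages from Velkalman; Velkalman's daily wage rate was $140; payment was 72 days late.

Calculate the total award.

$128,832

Liquidated damages (equal amount): $56,460
Penalty days: min(72, 30) = 30
Waiting-time penalty: 30 × $140 = $4,200
Subtotal: $56,460 + $56,460 + $4,200 = $117,120
Attorney fees: 10% of $117,120 = $11,712
Total award: $117,120 + $11,712 = $128,832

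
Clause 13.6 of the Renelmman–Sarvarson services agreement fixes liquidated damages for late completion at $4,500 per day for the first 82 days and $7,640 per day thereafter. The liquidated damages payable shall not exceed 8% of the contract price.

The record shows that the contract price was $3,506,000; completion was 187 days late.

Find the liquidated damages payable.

Liquidated damages: $280,480

First 82 days: 82 × $4,500 = $369,000
Remaining days: (187 − 82) × $7,640 = $802,200
Accrued per-day damages: $369,000 + $802,200 = $1,171,200
Cap: 8% of $3,506,000 = $280,480
Cap at $280,480: $1,171,200 exceeds the cap → $280,480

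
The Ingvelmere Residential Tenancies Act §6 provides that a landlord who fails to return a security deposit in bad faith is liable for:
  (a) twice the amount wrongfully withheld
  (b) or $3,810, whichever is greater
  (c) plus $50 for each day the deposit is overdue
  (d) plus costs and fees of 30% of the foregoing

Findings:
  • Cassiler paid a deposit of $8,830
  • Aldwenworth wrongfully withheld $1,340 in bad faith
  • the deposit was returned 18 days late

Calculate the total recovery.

Doubled: 2 × $1,340 = $2,680
Minimum $3,810: $2,680 is below the minimum → $3,810
Late-return penalty: 18 × $50 = $900
Damages plus late penalty: $3,810 + $900 = $4,710
Costs and fees: 30% of $4,710 = $1,413
Total recovery: $4,710 + $1,413 = $6,123

$6,123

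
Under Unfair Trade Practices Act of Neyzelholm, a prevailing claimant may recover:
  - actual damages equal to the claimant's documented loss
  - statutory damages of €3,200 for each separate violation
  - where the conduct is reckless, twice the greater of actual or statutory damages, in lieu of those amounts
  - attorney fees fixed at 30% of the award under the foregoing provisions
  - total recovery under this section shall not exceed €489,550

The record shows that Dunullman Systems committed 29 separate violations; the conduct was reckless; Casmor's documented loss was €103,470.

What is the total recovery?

Statutory damages: 29 × €3,200 = €92,800
Greater of actual damages (€103,470) or statutory damages (€92,800): €103,470
Doubled: 2 × €103,470 = €206,940
Attorney fees: 30% of €206,940 = €62,082
Total before cap: €206,940 + €62,082 = €269,022
Cap at €489,550: €269,022 is within the cap, no reduction.

€269,022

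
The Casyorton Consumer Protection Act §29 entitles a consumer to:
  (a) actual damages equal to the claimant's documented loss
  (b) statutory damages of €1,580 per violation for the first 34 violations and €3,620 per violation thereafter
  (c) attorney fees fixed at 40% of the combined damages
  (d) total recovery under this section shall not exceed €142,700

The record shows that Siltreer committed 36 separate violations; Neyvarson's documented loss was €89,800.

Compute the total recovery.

First 34 violations: 34 × €1,580 = €53,720
Remaining violations: (36 − 34) × €3,620 = €7,240
Statutory damages: €53,720 + €7,240 = €60,960
Combined damages: €89,800 + €60,960 = €150,760
Attorney fees: 40% of €150,760 = €60,304
Total before cap: €150,760 + €60,304 = €211,064
Cap at €142,700: €211,064 exceeds the cap → €142,700

€142,700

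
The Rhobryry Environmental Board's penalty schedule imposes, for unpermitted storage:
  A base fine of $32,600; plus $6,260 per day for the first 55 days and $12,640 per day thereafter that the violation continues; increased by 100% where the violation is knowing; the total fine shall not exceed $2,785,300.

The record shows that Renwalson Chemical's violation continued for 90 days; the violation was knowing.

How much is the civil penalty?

First 55 days: 55 × $6,260 = $344,300
Remaining days: (90 − 55) × $12,640 = $442,400
Per-day component: $344,300 + $442,400 = $786,700
Base plus per-day: $32,600 + $786,700 = $819,300
Enhancement: 100% of $819,300 = $819,300
Enhanced fine: $819,300 + $819,300 = $1,638,600
Cap at $2,785,300: $1,638,600 is within the cap, no reduction.

$1,638,600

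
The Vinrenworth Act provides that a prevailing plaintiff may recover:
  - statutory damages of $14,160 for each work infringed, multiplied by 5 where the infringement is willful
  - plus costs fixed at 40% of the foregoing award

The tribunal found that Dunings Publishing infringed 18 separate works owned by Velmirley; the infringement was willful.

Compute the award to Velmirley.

$1,784,160

Statutory damages: 18 × $14,160 = $254,880
Multiplied by 5: 5 × $254,880 = $1,274,400
Costs: 40% of $1,274,400 = $509,760
Award plus costs: $1,274,400 + $509,760 = $1,784,160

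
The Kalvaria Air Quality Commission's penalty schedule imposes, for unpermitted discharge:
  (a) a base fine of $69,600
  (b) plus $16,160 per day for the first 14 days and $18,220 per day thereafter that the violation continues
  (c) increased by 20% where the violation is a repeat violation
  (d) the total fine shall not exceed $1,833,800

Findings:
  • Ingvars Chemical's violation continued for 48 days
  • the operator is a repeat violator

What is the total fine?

$1,098,384

First 14 days: 14 × $16,160 = $226,240
Remaining days: (48 − 14) × $18,220 = $619,480
Per-day component: $226,240 + $619,480 = $845,720
Base plus per-day: $69,600 + $845,720 = $915,320
Enhancement: 20% of $915,320 = $183,064
Enhanced fine: $915,320 + $183,064 = $1,098,384
Cap at $1,833,800: $1,098,384 is within the cap, no reduction.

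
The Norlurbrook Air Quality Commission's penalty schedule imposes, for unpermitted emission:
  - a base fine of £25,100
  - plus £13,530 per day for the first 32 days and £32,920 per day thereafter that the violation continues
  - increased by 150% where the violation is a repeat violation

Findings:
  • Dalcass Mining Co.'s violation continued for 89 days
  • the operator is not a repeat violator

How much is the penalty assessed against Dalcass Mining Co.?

£2,334,500

First 32 days: 32 × £13,530 = £432,960
Remaining days: (89 − 32) × £32,920 = £1,876,440
Per-day component: £432,960 + £1,876,440 = £2,309,400
Base plus per-day: £25,100 + £2,309,400 = £2,334,500
The operator is not a repeat violator: no 150% increase.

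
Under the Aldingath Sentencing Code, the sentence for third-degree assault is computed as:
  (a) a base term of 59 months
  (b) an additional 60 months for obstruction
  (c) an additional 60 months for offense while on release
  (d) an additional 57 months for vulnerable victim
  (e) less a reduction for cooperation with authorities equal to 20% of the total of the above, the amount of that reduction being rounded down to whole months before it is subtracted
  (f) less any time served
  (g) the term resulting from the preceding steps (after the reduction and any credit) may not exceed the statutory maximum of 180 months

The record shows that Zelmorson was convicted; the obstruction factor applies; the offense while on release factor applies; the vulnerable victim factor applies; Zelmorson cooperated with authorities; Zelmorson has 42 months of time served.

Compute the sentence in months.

Sentence: 147 months

Obstruction enhancement: +60 months
Offense while on release enhancement: +60 months
Vulnerable victim enhancement: +57 months
Adjusted term: 59 months + 60 months + 60 months + 57 months = 236 months
Cooperation with authorities reduction: 20% of 236 months = 47 months (rounded down)
After reduction: 236 − 47 = 189 months
Less time served: 189 months − 42 months = 147 months
Cap at 180 months: 147 months is within the cap, no reduction.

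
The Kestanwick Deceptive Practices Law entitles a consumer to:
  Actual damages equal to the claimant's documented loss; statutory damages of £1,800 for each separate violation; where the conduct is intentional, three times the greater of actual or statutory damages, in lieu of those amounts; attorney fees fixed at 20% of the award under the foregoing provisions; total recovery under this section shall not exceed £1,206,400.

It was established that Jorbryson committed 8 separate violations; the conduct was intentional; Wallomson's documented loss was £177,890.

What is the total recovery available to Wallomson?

Statutory damages: 8 × £1,800 = £14,400
Greater of actual damages (£177,890) or statutory damages (£14,400): £177,890
Trebled: 3 × £177,890 = £533,670
Attorney fees: 20% of £533,670 = £106,734
Total before cap: £533,670 + £106,734 = £640,404
Cap at £1,206,400: £640,404 is within the cap, no reduction.

£640,404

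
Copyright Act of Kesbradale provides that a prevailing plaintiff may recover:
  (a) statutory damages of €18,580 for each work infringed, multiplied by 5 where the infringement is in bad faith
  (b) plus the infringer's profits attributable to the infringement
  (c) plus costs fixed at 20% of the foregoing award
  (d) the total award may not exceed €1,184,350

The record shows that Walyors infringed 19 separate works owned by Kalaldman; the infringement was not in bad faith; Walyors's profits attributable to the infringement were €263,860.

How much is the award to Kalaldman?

Award: €740,256

Statutory damages: 19 × €18,580 = €353,020
Infringement not in bad faith: no ×5 enhancement.
Combined award: €353,020 + €263,860 = €616,880
Costs: 20% of €616,880 = €123,376
Award plus costs: €616,880 + €123,376 = €740,256
Cap at €1,184,350: €740,256 is within the cap, no reduction.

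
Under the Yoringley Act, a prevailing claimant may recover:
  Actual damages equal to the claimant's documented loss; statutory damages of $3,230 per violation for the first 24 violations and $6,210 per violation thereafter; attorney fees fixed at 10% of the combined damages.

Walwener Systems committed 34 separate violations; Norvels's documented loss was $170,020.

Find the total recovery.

Total recovery: $340,604

First 24 violations: 24 × $3,230 = $77,520
Remaining violations: (34 − 24) × $6,210 = $62,100
Statutory damages: $77,520 + $62,100 = $139,620
Combined damages: $170,020 + $139,620 = $309,640
Attorney fees: 10% of $309,640 = $30,964
Total recovery: $309,640 + $30,964 = $340,604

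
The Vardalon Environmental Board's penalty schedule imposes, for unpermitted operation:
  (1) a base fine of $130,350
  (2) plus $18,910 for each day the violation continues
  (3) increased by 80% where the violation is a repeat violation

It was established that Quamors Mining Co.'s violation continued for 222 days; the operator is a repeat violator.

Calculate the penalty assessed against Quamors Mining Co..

Per-day component: 222 × $18,910 = $4,198,020
Base plus per-day: $130,350 + $4,198,020 = $4,328,370
Enhancement: 80% of $4,328,370 = $3,462,696
Enhanced fine: $4,328,370 + $3,462,696 = $7,791,066

$7,791,066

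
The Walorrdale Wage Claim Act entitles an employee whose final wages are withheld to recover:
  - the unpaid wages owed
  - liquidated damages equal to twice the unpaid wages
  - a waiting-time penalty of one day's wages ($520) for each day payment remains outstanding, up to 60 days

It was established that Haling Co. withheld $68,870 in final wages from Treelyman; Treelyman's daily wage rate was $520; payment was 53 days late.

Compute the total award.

Total award: $234,170

Doubled: 2 × $68,870 = $137,740
Penalty days: min(53, 60) = 53
Waiting-time penalty: 53 × $520 = $27,560
Total award: $68,870 + $137,740 + $27,560 = $234,170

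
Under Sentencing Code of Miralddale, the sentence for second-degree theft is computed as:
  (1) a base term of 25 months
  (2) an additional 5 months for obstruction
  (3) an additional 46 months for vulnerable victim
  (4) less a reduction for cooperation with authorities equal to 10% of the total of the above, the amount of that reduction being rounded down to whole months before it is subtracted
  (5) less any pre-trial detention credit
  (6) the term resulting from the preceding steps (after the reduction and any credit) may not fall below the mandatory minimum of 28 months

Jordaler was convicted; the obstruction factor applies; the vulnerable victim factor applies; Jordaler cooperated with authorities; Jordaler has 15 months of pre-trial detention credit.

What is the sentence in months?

54 months

Obstruction enhancement: +5 months
Vulnerable victim enhancement: +46 months
Adjusted term: 25 months + 5 months + 46 months = 76 months
Cooperation with authorities reduction: 10% of 76 months = 7 months (rounded down)
After reduction: 76 − 7 = 69 months
Less pre-trial detention credit: 69 months − 15 months = 54 months
Minimum 28 months: 54 months meets the minimum, no increase.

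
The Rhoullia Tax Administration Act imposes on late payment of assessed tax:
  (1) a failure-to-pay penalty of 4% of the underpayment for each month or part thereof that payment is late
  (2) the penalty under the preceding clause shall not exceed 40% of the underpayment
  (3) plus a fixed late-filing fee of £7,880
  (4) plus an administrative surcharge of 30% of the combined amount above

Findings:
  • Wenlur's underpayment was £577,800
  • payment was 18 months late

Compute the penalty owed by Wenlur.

£310,700

Accrued rate: 4% × 18 = 72%, capped at 40% → 40%
Failure-to-pay penalty: 40% of £577,800 = £231,120
Penalty before surcharge: £231,120 + £7,880 = £239,000
Administrative surcharge: 30% of £239,000 = £71,700
Total penalty: £239,000 + £71,700 = £310,700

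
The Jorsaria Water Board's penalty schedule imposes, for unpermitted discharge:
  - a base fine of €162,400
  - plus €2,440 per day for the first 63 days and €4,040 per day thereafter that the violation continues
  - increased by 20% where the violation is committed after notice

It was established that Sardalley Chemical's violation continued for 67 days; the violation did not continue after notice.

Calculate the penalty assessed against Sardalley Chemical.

€332,280

First 63 days: 63 × €2,440 = €153,720
Remaining days: (67 − 63) × €4,040 = €16,160
Per-day component: €153,720 + €16,160 = €169,880
Base plus per-day: €162,400 + €169,880 = €332,280
The violation did not continue after notice: no 20% increase.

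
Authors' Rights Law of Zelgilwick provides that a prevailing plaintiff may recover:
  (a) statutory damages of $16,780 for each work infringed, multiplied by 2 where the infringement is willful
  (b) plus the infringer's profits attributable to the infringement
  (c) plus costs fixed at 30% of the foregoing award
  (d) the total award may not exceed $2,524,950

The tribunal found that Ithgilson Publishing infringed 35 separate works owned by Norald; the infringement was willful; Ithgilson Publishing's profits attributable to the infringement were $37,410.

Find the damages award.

Statutory damages: 35 × $16,780 = $587,300
Doubled: 2 × $587,300 = $1,174,600
Combined award: $1,174,600 + $37,410 = $1,212,010
Costs: 30% of $1,212,010 = $363,603
Award plus costs: $1,212,010 + $363,603 = $1,575,613
Cap at $2,524,950: $1,575,613 is within the cap, no reduction.

$1,575,613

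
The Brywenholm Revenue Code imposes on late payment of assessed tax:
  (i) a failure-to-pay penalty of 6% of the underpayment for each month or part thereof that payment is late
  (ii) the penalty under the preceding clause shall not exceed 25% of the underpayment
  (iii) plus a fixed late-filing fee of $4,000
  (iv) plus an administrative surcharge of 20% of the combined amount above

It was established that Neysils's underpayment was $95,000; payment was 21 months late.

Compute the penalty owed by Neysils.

$33,300

Accrued rate: 6% × 21 = 126%, capped at 25% → 25%
Failure-to-pay penalty: 25% of $95,000 = $23,750
Penalty before surcharge: $23,750 + $4,000 = $27,750
Administrative surcharge: 20% of $27,750 = $5,550
Total penalty: $27,750 + $5,550 = $33,300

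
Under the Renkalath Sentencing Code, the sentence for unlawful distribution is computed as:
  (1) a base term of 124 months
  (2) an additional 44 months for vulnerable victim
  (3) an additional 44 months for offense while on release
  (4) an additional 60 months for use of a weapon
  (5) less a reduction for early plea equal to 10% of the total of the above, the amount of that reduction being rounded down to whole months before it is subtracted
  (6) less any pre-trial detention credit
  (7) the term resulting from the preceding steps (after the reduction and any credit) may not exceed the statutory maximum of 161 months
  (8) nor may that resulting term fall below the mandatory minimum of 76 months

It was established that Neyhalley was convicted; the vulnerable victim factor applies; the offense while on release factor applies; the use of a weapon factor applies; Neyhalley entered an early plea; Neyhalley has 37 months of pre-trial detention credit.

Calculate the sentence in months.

Vulnerable victim enhancement: +44 months
Offense while on release enhancement: +44 months
Use of a weapon enhancement: +60 months
Adjusted term: 124 months + 44 months + 44 months + 60 months = 272 months
Early plea reduction: 10% of 272 months = 27 months (rounded down)
After reduction: 272 − 27 = 245 months
Less pre-trial detention credit: 245 months − 37 months = 208 months
Cap at 161 months: 208 months exceeds the cap → 161 months
Minimum 76 months: 161 months meets the minimum, no increase.

161 months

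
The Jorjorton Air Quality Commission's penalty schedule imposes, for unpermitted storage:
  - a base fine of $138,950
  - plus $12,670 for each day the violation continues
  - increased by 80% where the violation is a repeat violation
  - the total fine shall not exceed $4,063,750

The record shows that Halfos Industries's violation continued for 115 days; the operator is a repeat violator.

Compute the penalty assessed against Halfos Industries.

Civil penalty: $2,872,800

Per-day component: 115 × $12,670 = $1,457,050
Base plus per-day: $138,950 + $1,457,050 = $1,596,000
Enhancement: 80% of $1,596,000 = $1,276,800
Enhanced fine: $1,596,000 + $1,276,800 = $2,872,800
Cap at $4,063,750: $2,872,800 is within the cap, no reduction.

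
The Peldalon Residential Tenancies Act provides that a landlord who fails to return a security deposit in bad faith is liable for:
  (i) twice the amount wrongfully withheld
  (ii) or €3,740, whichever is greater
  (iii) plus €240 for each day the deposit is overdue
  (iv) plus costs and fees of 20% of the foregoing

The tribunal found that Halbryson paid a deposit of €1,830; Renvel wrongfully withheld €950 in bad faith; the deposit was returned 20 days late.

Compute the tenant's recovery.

Doubled: 2 × €950 = €1,900
Minimum €3,740: €1,900 is below the minimum → €3,740
Late-return penalty: 20 × €240 = €4,800
Damages plus late penalty: €3,740 + €4,800 = €8,540
Costs and fees: 20% of €8,540 = €1,708
Total recovery: €8,540 + €1,708 = €10,248

€10,248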